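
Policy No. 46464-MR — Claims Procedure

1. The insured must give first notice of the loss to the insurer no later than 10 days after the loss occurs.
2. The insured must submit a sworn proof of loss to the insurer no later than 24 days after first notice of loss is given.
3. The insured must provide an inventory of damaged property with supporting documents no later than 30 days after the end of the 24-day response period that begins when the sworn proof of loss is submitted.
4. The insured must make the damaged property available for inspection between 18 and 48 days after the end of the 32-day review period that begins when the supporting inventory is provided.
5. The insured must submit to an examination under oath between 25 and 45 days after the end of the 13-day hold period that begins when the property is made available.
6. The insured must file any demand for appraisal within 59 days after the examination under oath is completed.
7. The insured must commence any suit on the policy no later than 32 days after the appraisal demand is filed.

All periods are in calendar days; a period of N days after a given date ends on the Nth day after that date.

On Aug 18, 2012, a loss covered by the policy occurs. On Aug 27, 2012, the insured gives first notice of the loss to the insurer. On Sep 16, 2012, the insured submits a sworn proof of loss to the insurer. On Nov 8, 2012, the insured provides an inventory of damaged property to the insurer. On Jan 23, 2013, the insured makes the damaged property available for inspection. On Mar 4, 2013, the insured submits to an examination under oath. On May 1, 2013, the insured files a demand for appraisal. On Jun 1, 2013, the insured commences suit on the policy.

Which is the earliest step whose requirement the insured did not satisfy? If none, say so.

None — every step was satisfied

Step 1 — counting 10 days from Aug 18, 2012 (when the loss occurs) gives a deadline of Aug 28, 2012; Aug 27, 2012 is within that limit.
Step 2 — counting 24 days from Aug 27, 2012 (when first notice of loss is given) gives a deadline of Sep 20, 2012; done Sep 16, 2012 — timely.
Step 3 — counting 30 days from Oct 10, 2012 (end of the 24-day response period, which began when the sworn proof of loss is submitted on Sep 16, 2012) gives a deadline of Nov 9, 2012; completed Nov 8, 2012, before the deadline.
Step 4 — 18 and 48 days from Dec 10, 2012 (end of the 32-day review period, which began when the supporting inventory is provided on Nov 8, 2012) are Dec 28, 2012 and Jan 27, 2013 respectively; done Jan 23, 2013 — within the window.
Step 5 — 25 and 45 days from Feb 5, 2013 (end of the 13-day hold period, which began when the property is made available on Jan 23, 2013) are Mar 2, 2013 and Mar 22, 2013 respectively; Mar 4, 2013 falls inside that range.
Step 6 — counting 59 days from Mar 4, 2013 (when the examination under oath is completed) gives a deadline of May 2, 2013; completed May 1, 2013, before the deadline.
Step 7 — counting 32 days from May 1, 2013 (when the appraisal demand is filed) gives a deadline of Jun 2, 2013; Jun 1, 2013 is within that limit.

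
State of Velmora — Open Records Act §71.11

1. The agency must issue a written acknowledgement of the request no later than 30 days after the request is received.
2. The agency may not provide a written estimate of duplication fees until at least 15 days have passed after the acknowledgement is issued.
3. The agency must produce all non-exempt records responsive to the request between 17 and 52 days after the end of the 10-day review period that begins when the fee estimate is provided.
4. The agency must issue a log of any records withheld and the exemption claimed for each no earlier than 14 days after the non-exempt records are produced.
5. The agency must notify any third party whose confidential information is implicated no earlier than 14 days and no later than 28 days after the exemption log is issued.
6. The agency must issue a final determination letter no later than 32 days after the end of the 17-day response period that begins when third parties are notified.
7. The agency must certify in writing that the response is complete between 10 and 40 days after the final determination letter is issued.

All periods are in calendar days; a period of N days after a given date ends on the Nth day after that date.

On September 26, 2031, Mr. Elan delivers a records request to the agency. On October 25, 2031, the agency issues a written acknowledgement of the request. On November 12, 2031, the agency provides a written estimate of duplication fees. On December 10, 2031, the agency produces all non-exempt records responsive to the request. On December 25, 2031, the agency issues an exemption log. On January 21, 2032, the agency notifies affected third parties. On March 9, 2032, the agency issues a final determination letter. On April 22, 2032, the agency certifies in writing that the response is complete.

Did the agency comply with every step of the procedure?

(1) due by September 26, 2031 + 30 days = October 26, 2031; completed October 25, 2031, before the deadline.
(2) permitted from October 25, 2031 + 15 days = November 9, 2031 onward; November 12, 2031 is on or after that date.
(3) the permitted window runs from November 22, 2031 + 17 = December 9, 2031 to November 22, 2031 + 52 = January 13, 2032; December 10, 2031 falls inside that range.
(4) permitted from December 10, 2031 + 14 days = December 24, 2031 onward; December 25, 2031 is on or after that date.
(5) the permitted window runs from December 25, 2031 + 14 = January 8, 2032 to December 25, 2031 + 28 = January 22, 2032; done January 21, 2032 — within the window.
(6) due by February 7, 2032 + 32 days = March 10, 2032; March 9, 2032 is within that limit.
(7) the permitted window runs from March 9, 2032 + 10 = March 19, 2032 to March 9, 2032 + 40 = April 18, 2032; April 22, 2032 is 4 days past the end of the window.

No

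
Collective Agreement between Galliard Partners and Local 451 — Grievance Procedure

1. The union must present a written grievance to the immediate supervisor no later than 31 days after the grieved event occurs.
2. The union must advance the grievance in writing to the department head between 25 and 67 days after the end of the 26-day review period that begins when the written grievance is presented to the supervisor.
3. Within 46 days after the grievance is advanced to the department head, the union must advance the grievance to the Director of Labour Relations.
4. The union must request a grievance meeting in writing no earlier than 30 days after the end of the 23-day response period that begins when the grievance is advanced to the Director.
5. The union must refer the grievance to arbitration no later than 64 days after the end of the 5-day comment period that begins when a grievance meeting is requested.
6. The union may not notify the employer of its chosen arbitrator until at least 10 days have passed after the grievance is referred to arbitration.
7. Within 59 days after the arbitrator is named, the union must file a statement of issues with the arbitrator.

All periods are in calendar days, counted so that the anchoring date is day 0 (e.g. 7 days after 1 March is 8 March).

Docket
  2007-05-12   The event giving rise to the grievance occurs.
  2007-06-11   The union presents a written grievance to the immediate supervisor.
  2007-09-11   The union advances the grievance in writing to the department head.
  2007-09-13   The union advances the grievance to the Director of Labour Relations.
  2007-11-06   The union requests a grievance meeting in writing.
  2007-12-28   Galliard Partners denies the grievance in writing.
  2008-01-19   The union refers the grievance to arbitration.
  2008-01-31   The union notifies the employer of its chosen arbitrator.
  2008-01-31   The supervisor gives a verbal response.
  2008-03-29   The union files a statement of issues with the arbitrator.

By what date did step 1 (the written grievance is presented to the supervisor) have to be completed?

Step 1 runs from 2007-05-12, when the grieved event occurs. 31 days after 2007-05-12 is 2007-06-12.

2007-06-12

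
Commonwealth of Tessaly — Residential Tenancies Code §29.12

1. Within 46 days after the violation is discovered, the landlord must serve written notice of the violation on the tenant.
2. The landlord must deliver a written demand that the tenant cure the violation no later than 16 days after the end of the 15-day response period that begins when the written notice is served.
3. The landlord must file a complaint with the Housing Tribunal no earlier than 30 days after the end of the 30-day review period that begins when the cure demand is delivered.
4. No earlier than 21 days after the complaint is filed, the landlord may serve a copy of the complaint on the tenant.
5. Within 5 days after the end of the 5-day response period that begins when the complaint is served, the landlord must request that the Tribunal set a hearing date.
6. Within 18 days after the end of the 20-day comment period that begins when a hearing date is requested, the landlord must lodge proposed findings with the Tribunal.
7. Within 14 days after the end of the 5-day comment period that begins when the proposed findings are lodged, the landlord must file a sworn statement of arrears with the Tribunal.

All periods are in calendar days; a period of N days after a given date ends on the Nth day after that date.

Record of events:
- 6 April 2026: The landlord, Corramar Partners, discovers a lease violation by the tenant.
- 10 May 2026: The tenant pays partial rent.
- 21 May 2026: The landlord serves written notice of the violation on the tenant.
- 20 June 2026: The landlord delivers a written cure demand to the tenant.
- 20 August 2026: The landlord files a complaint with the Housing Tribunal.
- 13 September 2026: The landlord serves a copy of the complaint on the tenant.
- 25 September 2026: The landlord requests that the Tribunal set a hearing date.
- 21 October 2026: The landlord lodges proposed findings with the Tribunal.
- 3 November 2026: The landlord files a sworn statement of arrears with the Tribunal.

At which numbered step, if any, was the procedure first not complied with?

Step 1: 46 days after 6 April 2026 (when the violation is discovered) is 22 May 2026; completed 21 May 2026, before the deadline.
Step 2: 16 days after 5 June 2026 (end of the 15-day response period, which began when the written notice is served on 21 May 2026) is 21 June 2026; done 20 June 2026 — timely.
Step 3: the earliest permitted date is 30 days after 20 July 2026 (end of the 30-day review period, which began when the cure demand is delivered on 20 June 2026), i.e. 19 August 2026; done 20 August 2026, after the minimum wait.
Step 4: the earliest permitted date is 21 days after 20 August 2026 (when the complaint is filed), i.e. 10 September 2026; done 13 September 2026, after the minimum wait.
Step 5: 5 days after 18 September 2026 (end of the 5-day response period, which began when the complaint is served on 13 September 2026) is 23 September 2026; 25 September 2026 misses that deadline by 2 days.
The analysis stops there.

Step 5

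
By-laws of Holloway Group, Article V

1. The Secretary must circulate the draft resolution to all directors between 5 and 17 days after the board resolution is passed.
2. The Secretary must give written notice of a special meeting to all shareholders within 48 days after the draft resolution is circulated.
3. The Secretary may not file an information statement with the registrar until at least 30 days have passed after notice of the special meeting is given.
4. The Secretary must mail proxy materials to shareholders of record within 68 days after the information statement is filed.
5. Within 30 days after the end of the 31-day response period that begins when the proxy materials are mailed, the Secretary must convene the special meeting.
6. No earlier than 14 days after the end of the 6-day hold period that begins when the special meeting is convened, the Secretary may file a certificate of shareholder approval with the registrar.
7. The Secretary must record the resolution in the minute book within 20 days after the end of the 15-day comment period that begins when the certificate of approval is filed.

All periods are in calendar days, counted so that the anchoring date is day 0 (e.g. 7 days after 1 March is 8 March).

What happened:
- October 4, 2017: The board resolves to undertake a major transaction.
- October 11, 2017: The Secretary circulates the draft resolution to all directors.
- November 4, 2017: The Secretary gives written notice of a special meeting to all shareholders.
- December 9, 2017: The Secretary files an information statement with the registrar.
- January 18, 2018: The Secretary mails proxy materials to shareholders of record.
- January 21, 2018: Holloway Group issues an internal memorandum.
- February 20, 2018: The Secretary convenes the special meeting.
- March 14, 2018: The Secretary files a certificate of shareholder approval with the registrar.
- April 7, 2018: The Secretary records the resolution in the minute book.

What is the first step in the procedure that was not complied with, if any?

(1) the permitted window runs from October 4, 2017 + 5 = October 9, 2017 to October 4, 2017 + 17 = October 21, 2017; done October 11, 2017, which is between those dates.
(2) due by October 11, 2017 + 48 days = November 28, 2017; done November 4, 2017 — timely.
(3) permitted from November 4, 2017 + 30 days = December 4, 2017 onward; December 9, 2017 is on or after that date.
(4) due by December 9, 2017 + 68 days = February 15, 2018; done January 18, 2018 — timely.
(5) due by February 18, 2018 + 30 days = March 20, 2018; completed February 20, 2018, before the deadline.
(6) permitted from February 26, 2018 + 14 days = March 12, 2018 onward; March 14, 2018 is on or after that date.
(7) due by March 29, 2018 + 20 days = April 18, 2018; done April 7, 2018 — timely.

None — every step was satisfied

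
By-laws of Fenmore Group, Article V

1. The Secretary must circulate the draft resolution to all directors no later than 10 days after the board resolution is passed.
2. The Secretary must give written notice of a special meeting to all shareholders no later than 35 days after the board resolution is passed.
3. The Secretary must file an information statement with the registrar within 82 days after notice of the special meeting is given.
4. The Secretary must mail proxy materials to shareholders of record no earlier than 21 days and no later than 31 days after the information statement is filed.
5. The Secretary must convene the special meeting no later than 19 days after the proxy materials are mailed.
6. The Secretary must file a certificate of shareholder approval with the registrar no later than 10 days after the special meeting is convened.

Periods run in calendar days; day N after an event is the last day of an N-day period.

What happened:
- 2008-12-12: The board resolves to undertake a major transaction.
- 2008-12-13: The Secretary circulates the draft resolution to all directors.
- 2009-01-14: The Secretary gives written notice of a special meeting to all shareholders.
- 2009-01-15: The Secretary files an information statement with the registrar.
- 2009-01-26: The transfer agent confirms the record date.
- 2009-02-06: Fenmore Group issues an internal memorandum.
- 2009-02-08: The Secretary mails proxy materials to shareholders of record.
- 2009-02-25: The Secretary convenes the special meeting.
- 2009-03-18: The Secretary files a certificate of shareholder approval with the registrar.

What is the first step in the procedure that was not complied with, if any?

Step 6

(1) due by 2008-12-12 + 10 days = 2008-12-22; done 2008-12-13 — timely.
(2) due by 2008-12-12 + 35 days = 2009-01-16; completed 2009-01-14, before the deadline.
(3) due by 2009-01-14 + 82 days = 2009-04-06; completed 2009-01-15, before the deadline.
(4) the permitted window runs from 2009-01-15 + 21 = 2009-02-05 to 2009-01-15 + 31 = 2009-02-15; done 2009-02-08 — within the window.
(5) due by 2009-02-08 + 19 days = 2009-02-27; completed 2009-02-25, before the deadline.
(6) due by 2009-02-25 + 10 days = 2009-03-07; not done until 2009-03-18, 11 days after the deadline.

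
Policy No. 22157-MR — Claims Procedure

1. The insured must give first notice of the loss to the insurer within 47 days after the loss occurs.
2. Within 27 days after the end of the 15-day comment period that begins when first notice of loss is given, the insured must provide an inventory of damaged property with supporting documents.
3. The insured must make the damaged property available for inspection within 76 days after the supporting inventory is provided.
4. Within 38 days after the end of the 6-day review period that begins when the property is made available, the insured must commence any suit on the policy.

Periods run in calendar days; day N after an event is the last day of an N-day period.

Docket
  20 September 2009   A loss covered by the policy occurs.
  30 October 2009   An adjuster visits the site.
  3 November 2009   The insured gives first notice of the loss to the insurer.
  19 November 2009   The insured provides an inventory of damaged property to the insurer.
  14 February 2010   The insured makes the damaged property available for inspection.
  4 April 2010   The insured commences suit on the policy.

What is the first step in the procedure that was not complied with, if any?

Step 1: 47 days after 20 September 2009 (when the loss occurs) is 6 November 2009; 3 November 2009 is within that limit.
Step 2: 27 days after 18 November 2009 (end of the 15-day comment period, which began when first notice of loss is given on 3 November 2009) is 15 December 2009; done 19 November 2009 — timely.
Step 3: 76 days after 19 November 2009 (when the supporting inventory is provided) is 3 February 2010; 14 February 2010 misses that deadline by 11 days.
That is the first point of non-compliance.

Step 3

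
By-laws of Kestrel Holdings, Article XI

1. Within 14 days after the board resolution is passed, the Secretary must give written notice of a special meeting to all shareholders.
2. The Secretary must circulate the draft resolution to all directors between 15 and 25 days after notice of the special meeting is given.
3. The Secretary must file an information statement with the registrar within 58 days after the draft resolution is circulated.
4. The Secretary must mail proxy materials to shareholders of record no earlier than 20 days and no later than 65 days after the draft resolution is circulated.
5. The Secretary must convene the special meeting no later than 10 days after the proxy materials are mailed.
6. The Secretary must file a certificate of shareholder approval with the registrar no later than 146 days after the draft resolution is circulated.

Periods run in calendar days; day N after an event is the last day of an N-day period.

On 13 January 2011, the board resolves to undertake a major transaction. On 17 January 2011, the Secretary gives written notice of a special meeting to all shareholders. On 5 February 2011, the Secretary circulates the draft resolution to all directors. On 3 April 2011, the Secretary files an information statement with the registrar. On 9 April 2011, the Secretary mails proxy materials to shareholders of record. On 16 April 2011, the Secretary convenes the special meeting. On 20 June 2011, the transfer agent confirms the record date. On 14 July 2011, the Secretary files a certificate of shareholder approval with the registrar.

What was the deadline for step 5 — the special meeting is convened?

19 April 2011

Step 5 runs from 9 April 2011, when the proxy materials are mailed. 10 days after 9 April 2011 is 19 April 2011.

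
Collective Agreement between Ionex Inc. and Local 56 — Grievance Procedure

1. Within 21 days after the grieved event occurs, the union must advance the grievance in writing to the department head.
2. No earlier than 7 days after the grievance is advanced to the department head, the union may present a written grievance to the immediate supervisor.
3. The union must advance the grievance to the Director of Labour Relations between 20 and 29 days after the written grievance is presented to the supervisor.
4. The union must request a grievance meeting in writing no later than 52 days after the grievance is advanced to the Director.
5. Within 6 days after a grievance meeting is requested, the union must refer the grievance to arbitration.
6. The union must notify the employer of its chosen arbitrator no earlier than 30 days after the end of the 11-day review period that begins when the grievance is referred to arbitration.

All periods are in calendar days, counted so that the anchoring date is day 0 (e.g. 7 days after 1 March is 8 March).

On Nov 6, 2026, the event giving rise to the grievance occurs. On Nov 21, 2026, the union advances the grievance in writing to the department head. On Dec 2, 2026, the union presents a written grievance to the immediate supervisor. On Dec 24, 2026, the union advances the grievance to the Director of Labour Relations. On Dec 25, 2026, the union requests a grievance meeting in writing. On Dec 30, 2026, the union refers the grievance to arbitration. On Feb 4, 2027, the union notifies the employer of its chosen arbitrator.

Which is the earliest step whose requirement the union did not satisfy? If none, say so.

Step 1: 21 days after Nov 6, 2026 (when the grieved event occurs) is Nov 27, 2026; completed Nov 21, 2026, before the deadline.
Step 2: the earliest permitted date is 7 days after Nov 21, 2026 (when the grievance is advanced to the department head), i.e. Nov 28, 2026; done Dec 2, 2026, after the minimum wait.
Step 3: the window is 20–29 days after Dec 2, 2026 (when the written grievance is presented to the supervisor), so Dec 22, 2026 through Dec 31, 2026; Dec 24, 2026 falls inside that range.
Step 4: 52 days after Dec 24, 2026 (when the grievance is advanced to the Director) is Feb 14, 2027; done Dec 25, 2026 — timely.
Step 5: 6 days after Dec 25, 2026 (when a grievance meeting is requested) is Dec 31, 2026; completed Dec 30, 2026, before the deadline.
Step 6: the earliest permitted date is 30 days after Jan 10, 2027 (end of the 11-day review period, which began when the grievance is referred to arbitration on Dec 30, 2026), i.e. Feb 9, 2027; done Feb 4, 2027 — 5 days too early.
That is the first point of non-compliance.

Step 6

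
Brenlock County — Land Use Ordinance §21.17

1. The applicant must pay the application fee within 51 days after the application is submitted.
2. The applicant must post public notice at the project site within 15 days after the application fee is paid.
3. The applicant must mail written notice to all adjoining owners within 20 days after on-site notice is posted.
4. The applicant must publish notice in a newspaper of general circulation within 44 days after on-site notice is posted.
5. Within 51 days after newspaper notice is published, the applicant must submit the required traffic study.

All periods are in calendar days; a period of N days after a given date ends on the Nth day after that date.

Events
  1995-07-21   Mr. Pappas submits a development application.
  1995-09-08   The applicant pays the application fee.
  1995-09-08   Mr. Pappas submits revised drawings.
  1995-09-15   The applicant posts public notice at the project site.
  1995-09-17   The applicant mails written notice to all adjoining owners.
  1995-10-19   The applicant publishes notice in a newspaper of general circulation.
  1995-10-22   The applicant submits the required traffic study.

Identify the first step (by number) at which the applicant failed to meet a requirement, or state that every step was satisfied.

Step 1: 51 days after 1995-07-21 (when the application is submitted) is 1995-09-10; completed 1995-09-08, before the deadline.
Step 2: 15 days after 1995-09-08 (when the application fee is paid) is 1995-09-23; completed 1995-09-15, before the deadline.
Step 3: 20 days after 1995-09-15 (when on-site notice is posted) is 1995-10-05; 1995-09-17 is within that limit.
Step 4: 44 days after 1995-09-15 (when on-site notice is posted) is 1995-10-29; 1995-10-19 is within that limit.
Step 5: 51 days after 1995-10-19 (when newspaper notice is published) is 1995-12-09; 1995-10-22 is within that limit.

None — every step was satisfied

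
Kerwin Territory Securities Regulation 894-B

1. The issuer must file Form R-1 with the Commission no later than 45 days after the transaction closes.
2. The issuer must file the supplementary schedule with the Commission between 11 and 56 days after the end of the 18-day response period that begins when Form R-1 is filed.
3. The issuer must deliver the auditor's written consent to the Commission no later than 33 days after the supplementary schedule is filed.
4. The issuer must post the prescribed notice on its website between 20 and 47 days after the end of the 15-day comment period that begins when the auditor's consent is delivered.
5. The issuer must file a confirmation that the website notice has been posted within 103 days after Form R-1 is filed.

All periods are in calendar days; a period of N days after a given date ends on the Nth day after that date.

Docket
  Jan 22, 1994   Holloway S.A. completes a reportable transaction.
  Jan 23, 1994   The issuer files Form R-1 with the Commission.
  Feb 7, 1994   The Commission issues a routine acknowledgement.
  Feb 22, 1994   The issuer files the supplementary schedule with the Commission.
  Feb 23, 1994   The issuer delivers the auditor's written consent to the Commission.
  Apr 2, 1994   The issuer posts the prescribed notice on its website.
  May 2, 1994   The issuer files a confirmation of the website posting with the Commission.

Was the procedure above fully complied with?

Step 1: 45 days after Jan 22, 1994 (when the transaction closes) is Mar 8, 1994; done Jan 23, 1994 — timely.
Step 2: the window is 11–56 days after Feb 10, 1994 (end of the 18-day response period, which began when Form R-1 is filed on Jan 23, 1994), so Feb 21, 1994 through Apr 7, 1994; done Feb 22, 1994, which is between those dates.
Step 3: 33 days after Feb 22, 1994 (when the supplementary schedule is filed) is Mar 27, 1994; completed Feb 23, 1994, before the deadline.
Step 4: the window is 20–47 days after Mar 10, 1994 (end of the 15-day comment period, which began when the auditor's consent is delivered on Feb 23, 1994), so Mar 30, 1994 through Apr 26, 1994; done Apr 2, 1994 — within the window.
Step 5: 103 days after Jan 23, 1994 (when Form R-1 is filed) is May 6, 1994; done May 2, 1994 — timely.

Yes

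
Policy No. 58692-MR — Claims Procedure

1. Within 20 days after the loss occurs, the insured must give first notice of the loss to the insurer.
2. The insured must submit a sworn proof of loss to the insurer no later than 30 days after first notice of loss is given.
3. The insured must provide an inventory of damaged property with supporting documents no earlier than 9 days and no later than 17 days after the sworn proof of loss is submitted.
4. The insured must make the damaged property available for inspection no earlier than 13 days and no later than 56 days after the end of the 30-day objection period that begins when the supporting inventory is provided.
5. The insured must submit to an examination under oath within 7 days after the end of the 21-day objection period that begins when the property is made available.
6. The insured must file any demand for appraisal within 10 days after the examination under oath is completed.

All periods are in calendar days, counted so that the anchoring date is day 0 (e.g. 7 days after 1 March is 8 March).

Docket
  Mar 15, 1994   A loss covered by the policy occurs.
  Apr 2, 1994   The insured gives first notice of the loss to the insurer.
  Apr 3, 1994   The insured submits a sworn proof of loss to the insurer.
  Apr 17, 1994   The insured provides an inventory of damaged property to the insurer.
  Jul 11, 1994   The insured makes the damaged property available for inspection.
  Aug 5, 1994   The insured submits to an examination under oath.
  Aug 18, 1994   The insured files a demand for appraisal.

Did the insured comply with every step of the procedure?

No

Step 1: 20 days after Mar 15, 1994 (when the loss occurs) is Apr 4, 1994; Apr 2, 1994 is within that limit.
Step 2: 30 days after Apr 2, 1994 (when first notice of loss is given) is May 2, 1994; completed Apr 3, 1994, before the deadline.
Step 3: the window is 9–17 days after Apr 3, 1994 (when the sworn proof of loss is submitted), so Apr 12, 1994 through Apr 20, 1994; done Apr 17, 1994, which is between those dates.
Step 4: the window is 13–56 days after May 17, 1994 (end of the 30-day objection period, which began when the supporting inventory is provided on Apr 17, 1994), so May 30, 1994 through Jul 12, 1994; done Jul 11, 1994 — within the window.
Step 5: 7 days after Aug 1, 1994 (end of the 21-day objection period, which began when the property is made available on Jul 11, 1994) is Aug 8, 1994; Aug 5, 1994 is within that limit.
Step 6: 10 days after Aug 5, 1994 (when the examination under oath is completed) is Aug 15, 1994; done Aug 18, 1994 — 3 days late.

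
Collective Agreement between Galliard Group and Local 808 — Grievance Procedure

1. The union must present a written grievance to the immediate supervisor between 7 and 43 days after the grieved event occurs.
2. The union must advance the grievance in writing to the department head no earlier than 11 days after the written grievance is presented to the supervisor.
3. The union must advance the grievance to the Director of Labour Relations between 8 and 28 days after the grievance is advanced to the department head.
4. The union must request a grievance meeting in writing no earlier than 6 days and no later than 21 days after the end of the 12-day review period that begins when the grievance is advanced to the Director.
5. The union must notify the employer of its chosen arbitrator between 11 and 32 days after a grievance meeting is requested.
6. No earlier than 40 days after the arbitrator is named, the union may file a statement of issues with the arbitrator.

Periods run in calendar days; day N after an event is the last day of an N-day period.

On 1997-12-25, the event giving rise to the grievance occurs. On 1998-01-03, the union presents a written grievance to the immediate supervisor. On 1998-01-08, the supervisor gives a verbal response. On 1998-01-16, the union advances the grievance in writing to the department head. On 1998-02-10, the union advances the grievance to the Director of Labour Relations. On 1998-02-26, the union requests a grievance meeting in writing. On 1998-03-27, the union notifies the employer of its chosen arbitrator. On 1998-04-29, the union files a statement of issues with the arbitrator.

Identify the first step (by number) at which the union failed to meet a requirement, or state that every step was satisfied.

Step 1: the window is 7–43 days after 1997-12-25 (when the grieved event occurs), so 1998-01-01 through 1998-02-06; done 1998-01-03, which is between those dates.
Step 2: the earliest permitted date is 11 days after 1998-01-03 (when the written grievance is presented to the supervisor), i.e. 1998-01-14; done 1998-01-16 — permitted.
Step 3: the window is 8–28 days after 1998-01-16 (when the grievance is advanced to the department head), so 1998-01-24 through 1998-02-13; done 1998-02-10 — within the window.
Step 4: the window is 6–21 days after 1998-02-22 (end of the 12-day review period, which began when the grievance is advanced to the Director on 1998-02-10), so 1998-02-28 through 1998-03-15; 1998-02-26 is 2 days too early.
No need to go further; step 4 was not satisfied.

Step 4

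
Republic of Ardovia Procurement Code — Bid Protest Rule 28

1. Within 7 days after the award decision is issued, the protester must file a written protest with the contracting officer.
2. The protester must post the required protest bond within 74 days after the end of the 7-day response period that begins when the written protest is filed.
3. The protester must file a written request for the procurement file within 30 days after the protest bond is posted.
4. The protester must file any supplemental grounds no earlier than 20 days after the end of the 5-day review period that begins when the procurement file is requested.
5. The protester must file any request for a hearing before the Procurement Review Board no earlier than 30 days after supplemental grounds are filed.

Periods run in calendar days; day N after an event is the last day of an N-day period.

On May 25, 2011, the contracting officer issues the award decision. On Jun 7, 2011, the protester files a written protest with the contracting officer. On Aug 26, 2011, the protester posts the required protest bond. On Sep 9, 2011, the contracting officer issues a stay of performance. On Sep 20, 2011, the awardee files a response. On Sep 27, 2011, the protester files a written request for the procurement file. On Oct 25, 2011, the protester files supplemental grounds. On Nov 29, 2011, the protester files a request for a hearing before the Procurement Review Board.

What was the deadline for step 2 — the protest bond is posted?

Aug 27, 2011

The written protest is filed on Jun 7, 2011; the 7-day response period therefore ends Jun 14, 2011, and step 2 runs from that date. 74 days after Jun 14, 2011 is Aug 27, 2011.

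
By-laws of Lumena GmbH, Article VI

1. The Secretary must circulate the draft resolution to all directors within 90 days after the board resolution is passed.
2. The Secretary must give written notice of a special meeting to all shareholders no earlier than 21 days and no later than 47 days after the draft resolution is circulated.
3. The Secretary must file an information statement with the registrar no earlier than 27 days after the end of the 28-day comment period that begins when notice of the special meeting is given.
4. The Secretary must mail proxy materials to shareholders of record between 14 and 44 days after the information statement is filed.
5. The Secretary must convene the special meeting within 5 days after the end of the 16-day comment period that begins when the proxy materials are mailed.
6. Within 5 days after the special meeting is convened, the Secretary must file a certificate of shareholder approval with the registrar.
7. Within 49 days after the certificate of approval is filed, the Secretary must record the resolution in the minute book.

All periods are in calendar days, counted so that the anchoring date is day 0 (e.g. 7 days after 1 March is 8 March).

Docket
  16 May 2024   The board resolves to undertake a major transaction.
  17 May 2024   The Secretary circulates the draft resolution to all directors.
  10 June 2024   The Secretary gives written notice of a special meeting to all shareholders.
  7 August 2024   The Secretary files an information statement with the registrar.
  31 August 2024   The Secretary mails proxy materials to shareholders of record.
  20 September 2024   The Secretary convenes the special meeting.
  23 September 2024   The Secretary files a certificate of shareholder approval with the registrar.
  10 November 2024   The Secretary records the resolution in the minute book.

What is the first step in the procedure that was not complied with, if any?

None — every step was satisfied

Step 1 — counting 90 days from 16 May 2024 (when the board resolution is passed) gives a deadline of 14 August 2024; 17 May 2024 is within that limit.
Step 2 — 21 and 47 days from 17 May 2024 (when the draft resolution is circulated) are 7 June 2024 and 3 July 2024 respectively; done 10 June 2024 — within the window.
Step 3 — must wait 27 days from 8 July 2024 (end of the 28-day comment period, which began when notice of the special meeting is given on 10 June 2024), so not before 4 August 2024; done 7 August 2024 — permitted.
Step 4 — 14 and 44 days from 7 August 2024 (when the information statement is filed) are 21 August 2024 and 20 September 2024 respectively; done 31 August 2024 — within the window.
Step 5 — counting 5 days from 16 September 2024 (end of the 16-day comment period, which began when the proxy materials are mailed on 31 August 2024) gives a deadline of 21 September 2024; completed 20 September 2024, before the deadline.
Step 6 — counting 5 days from 20 September 2024 (when the special meeting is convened) gives a deadline of 25 September 2024; done 23 September 2024 — timely.
Step 7 — counting 49 days from 23 September 2024 (when the certificate of approval is filed) gives a deadline of 11 November 2024; done 10 November 2024 — timely.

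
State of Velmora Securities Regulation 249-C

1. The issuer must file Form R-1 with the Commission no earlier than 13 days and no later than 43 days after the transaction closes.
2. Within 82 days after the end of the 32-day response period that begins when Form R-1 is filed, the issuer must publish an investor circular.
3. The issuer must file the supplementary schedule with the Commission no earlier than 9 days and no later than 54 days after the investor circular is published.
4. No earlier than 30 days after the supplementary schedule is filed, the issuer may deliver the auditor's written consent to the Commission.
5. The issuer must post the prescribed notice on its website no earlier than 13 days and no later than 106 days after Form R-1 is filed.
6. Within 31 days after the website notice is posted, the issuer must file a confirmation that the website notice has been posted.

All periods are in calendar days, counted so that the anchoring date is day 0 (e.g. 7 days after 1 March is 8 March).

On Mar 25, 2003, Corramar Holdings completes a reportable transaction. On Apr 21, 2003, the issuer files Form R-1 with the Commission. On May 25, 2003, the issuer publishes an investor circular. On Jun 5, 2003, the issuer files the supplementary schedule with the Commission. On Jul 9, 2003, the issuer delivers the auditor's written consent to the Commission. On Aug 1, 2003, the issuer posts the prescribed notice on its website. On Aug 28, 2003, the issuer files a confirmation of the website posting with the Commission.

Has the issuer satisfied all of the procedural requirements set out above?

Yes

Step 1 — 13 and 43 days from Mar 25, 2003 (when the transaction closes) are Apr 7, 2003 and May 7, 2003 respectively; done Apr 21, 2003 — within the window.
Step 2 — counting 82 days from May 23, 2003 (end of the 32-day response period, which began when Form R-1 is filed on Apr 21, 2003) gives a deadline of Aug 13, 2003; May 25, 2003 is within that limit.
Step 3 — 9 and 54 days from May 25, 2003 (when the investor circular is published) are Jun 3, 2003 and Jul 18, 2003 respectively; Jun 5, 2003 falls inside that range.
Step 4 — must wait 30 days from Jun 5, 2003 (when the supplementary schedule is filed), so not before Jul 5, 2003; done Jul 9, 2003 — permitted.
Step 5 — 13 and 106 days from Apr 21, 2003 (when Form R-1 is filed) are May 4, 2003 and Aug 5, 2003 respectively; done Aug 1, 2003 — within the window.
Step 6 — counting 31 days from Aug 1, 2003 (when the website notice is posted) gives a deadline of Sep 1, 2003; completed Aug 28, 2003, before the deadline.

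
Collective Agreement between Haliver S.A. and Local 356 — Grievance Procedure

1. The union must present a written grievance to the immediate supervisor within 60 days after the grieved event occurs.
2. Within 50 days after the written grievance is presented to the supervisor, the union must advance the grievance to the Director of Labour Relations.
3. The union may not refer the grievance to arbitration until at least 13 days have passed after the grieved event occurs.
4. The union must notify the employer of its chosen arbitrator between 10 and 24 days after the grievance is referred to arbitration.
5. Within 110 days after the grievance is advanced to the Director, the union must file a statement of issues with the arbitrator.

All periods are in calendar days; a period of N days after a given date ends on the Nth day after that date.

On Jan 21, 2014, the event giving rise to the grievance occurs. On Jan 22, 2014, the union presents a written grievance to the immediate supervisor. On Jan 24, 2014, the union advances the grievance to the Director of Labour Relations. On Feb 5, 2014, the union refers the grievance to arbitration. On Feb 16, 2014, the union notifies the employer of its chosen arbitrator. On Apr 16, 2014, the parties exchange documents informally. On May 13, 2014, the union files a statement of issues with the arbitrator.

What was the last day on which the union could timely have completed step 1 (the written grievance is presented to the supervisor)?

Step 1 runs from Jan 21, 2014, when the grieved event occurs. 60 days after Jan 21, 2014 is Mar 22, 2014.

Mar 22, 2014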